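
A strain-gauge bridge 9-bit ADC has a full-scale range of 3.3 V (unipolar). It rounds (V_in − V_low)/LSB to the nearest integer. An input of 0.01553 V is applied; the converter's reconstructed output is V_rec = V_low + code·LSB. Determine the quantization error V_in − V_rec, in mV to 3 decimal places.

2.639 mV

LSB = 3.3/2^9 = 6.445 mV.
(0.01553 − 0)/0.00644531 = 2.4095; round gives code 2.
Reconstructed: 0.012890625 V.
Difference: 0.00263937 V → 2.639 mV.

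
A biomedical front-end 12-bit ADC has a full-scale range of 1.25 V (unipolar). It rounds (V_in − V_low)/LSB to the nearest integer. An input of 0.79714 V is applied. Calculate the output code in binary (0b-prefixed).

code 0b101000110100 (decimal 2612)

Full-scale span = 1.25 V; LSB = 1.25/2^12 = 305.18 µV.
(0.79714 − 0) / 0.000305176 = 2612.068 LSBs.
round(2612.068) = 2612.
In binary (0b-prefixed): 0b101000110100.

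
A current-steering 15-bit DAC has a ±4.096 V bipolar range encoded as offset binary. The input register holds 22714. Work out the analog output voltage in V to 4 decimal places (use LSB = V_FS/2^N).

LSB = 8.192 V / 2^15 = 250.00 µV.
V_out = (−4.096) + 22714 × 0.00025 V = 1.5825 V.

1.5825 V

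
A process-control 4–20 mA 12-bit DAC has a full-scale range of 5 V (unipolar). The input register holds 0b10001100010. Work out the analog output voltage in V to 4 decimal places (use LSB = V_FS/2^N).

LSB = 5 V / 2^12 = 1.221 mV.
Code 0b10001100010 = 1122 decimal.
V_out = 0 + 1122 × 0.0012207 V = 1.36963 V.

1.3696 V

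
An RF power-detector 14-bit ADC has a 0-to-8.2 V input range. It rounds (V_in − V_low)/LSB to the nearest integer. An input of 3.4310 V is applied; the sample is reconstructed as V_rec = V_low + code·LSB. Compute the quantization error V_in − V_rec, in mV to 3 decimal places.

0.153 mV

Step size: 8.2 V ÷ 2^14 = 0.500 mV.
(V_in − V_low)/LSB = (3.4310 − 0)/0.000500488 = 6855.3054 → code 6855 (round).
Code 6855 maps back to 0 + 6855×0.000500488 V = 3.4308472 V.
Error = 3.4310 − 3.4308472 = 0.000152832 V = 0.153 mV.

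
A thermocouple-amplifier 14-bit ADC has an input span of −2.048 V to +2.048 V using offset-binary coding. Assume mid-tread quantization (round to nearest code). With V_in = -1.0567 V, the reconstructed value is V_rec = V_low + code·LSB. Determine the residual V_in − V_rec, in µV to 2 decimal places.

Step size: 4.096 V ÷ 2^14 = 250.00 µV.
(-1.0567 − (−2.048))/0.00025 = 3965.2000; round gives code 3965.
Code 3965 maps back to (−2.048) + 3965×0.00025 V = -1.05675 V.
Difference: 5e-05 V → 50.00 µV.

50.00 µV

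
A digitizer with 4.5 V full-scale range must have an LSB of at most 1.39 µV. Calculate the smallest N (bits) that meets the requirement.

Number of steps required ≥ 4.5 V / 1.39 µV = 3237410.07.
Need 2^N ≥ 3237410.07; 2^21 = 2097152, 2^22 = 4194304.
Minimum N = 22.

22 bits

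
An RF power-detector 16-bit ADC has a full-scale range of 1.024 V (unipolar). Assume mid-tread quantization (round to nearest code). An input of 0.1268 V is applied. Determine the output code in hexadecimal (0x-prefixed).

code 0x1FB3 (decimal 8115)

Full-scale span = 1.024 V; LSB = 1.024/2^16 = 15.62 µV.
(V_in − V_low)/LSB = (0.1268 − 0) / 1.5625e-05 = 8115.200.
So the output code is 8115.
In hexadecimal (0x-prefixed): 0x1FB3.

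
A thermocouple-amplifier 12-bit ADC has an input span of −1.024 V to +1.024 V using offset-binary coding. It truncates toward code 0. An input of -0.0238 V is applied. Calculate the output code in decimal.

code 2000

Full-scale span = 2.048 V; LSB = 2.048/2^12 = 0.500 mV.
Input sits at 2000.400 steps above V_low.
⌊·⌋(2000.400) = 2000.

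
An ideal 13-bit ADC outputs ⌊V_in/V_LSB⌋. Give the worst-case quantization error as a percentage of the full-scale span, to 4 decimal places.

0.0122 %

Truncating → worst-case error = 1 LSB = V_FS/2^13, so 100/8192 = 0.012207 % of full scale.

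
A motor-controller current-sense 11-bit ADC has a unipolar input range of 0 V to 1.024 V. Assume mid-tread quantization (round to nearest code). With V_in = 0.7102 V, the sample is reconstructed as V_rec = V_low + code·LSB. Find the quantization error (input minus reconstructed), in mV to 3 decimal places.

0.200 mV

Step size: 1.024 V ÷ 2^11 = 0.500 mV.
(0.7102 − 0)/0.0005 = 1420.4000; round gives code 1420.
Code 1420 maps back to 0 + 1420×0.0005 V = 0.71 V.
Difference: 0.0002 V → 0.200 mV.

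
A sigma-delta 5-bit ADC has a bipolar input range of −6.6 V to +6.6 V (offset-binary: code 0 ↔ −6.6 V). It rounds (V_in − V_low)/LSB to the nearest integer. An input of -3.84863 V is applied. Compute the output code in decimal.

Full-scale span = 13.2 V; LSB = 13.2/2^5 = 412.500 mV.
(-3.84863 − (−6.6)) / 0.4125 = 6.670 LSBs.
So the output code is 7.

code 7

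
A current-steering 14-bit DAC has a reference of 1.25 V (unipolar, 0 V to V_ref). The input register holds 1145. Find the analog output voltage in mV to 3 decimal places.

87.357 mV

LSB = 1.25 V / 2^14 = 76.29 µV.
V_out = 0 + 1145 × 7.62939e-05 V = 0.0873566 V.
= 87.357 mV.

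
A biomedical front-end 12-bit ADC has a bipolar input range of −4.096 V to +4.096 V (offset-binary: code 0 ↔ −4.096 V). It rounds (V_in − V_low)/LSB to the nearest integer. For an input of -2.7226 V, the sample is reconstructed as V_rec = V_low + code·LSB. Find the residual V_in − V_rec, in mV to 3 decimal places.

One LSB is 8.192 V / 4096 = 2.000 mV.
Scaled input = 686.7000 LSBs, so code = 687.
Reconstructed: -2.722 V.
Error = -2.7226 − (−2.722) = -0.0006 V = -0.600 mV.

-0.600 mV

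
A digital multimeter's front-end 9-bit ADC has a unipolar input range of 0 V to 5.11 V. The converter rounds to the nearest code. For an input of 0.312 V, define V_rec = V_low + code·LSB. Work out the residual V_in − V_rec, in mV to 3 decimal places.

2.605 mV

One LSB is 5.11 V / 512 = 9.980 mV.
Scaled input = 31.2611 LSBs, so code = 31.
V_rec = 0 + 31·0.00998047 = 0.30939453 V.
Difference: 0.00260547 V → 2.605 mV.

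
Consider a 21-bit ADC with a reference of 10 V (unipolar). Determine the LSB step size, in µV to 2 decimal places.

Full-scale span = 10 V.
LSB = 10 / 2^21 = 10 / 2097152 = 4.76837e-06 V = 4.77 µV.

4.77 µV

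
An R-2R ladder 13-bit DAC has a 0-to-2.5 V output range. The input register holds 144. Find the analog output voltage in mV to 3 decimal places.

LSB = 2.5 V / 2^13 = 305.18 µV.
V_out = 0 + 144 × 0.000305176 V = 0.0439453 V.
= 43.945 mV.

43.945 mV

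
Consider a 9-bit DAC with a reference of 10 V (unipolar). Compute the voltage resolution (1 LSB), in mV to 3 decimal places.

19.531 mV

Full-scale span = 10 V.
LSB = 10 / 2^9 = 10 / 512 = 0.0195312 V = 19.531 mV.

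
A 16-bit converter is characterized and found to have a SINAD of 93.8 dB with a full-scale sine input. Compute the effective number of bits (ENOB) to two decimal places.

15.29 bits

ENOB = (SINAD − 1.76) / 6.02 = (93.8 − 1.76)/6.02 = 15.289.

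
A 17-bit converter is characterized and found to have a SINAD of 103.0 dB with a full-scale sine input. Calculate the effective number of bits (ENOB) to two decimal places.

ENOB = (SINAD − 1.76) / 6.02 = (103.0 − 1.76)/6.02 = 16.817.

16.82 bits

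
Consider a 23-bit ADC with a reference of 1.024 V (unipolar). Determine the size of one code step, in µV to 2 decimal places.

0.12 µV

Full-scale span = 1.024 V.
LSB = 1.024 / 2^23 = 1.024 / 8388608 = 1.2207e-07 V = 0.12 µV.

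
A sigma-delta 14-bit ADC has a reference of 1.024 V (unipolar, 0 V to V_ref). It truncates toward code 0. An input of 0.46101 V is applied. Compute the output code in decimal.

LSB = 1.024 V / 16384 = 62.50 µV.
(0.46101 − 0) / 6.25e-05 = 7376.160 LSBs.
So the output code is 7376.

code 7376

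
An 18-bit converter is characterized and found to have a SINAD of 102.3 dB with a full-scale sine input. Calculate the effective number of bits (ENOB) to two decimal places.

ENOB = (SINAD − 1.76) / 6.02 = (102.3 − 1.76)/6.02 = 16.701.

16.70 bits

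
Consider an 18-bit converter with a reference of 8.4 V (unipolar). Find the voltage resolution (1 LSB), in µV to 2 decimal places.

Full-scale span = 8.4 V.
LSB = 8.4 / 2^18 = 8.4 / 262144 = 3.20435e-05 V = 32.04 µV.

32.04 µV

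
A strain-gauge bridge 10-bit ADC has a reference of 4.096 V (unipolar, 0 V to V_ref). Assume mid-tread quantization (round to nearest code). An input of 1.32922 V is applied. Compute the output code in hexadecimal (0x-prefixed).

code 0x14C (decimal 332)

LSB = 4.096 V / 1024 = 4.000 mV.
Input sits at 332.305 steps above V_low.
round(332.305) = 332.
In hexadecimal (0x-prefixed): 0x14C.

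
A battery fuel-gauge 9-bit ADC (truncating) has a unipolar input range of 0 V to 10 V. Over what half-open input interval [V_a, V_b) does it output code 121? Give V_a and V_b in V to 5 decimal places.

LSB = 10/2^9 = 19.531 mV.
V_a = V_low + 121·LSB = 2.36328 V; V_b = V_low + 122·LSB = 2.38281 V.

[2.36328 V, 2.38281 V)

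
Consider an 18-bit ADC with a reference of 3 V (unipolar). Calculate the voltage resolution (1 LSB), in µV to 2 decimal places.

11.44 µV

Full-scale span = 3 V.
LSB = 3 / 2^18 = 3 / 262144 = 1.14441e-05 V = 11.44 µV.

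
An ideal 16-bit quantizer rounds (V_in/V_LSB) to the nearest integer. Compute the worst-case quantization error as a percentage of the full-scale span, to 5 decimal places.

0.00076 %

Rounding → worst-case error = ½ LSB = V_FS/2^17, so 100/131072 = 0.000762939 % of full scale.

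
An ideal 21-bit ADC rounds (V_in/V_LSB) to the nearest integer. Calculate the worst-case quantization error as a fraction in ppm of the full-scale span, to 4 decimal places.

Rounding → worst-case error = ½ LSB = V_FS/2^22, so 1e+06/4194304 = 0.238419 ppm of full scale.

0.2384 ppm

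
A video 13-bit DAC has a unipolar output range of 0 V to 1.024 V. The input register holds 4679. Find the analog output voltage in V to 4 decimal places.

0.5849 V

LSB = 1.024 V / 2^13 = 125.00 µV.
V_out = 0 + 4679 × 0.000125 V = 0.584875 V.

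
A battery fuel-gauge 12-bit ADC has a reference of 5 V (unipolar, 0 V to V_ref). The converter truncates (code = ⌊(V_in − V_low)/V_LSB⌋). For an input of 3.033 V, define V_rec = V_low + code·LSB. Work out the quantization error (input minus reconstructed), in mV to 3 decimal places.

LSB = 5/2^12 = 1.221 mV.
(3.033 − 0)/0.0012207 = 2484.6336; ⌊·⌋ gives code 2484.
Reconstructed: 3.0322266 V.
Difference: 0.000773438 V → 0.773 mV.

0.773 mV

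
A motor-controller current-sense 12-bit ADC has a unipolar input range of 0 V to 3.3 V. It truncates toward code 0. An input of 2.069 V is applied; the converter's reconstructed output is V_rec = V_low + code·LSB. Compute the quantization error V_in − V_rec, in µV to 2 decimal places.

54.69 µV

LSB = 3.3/2^12 = 0.806 mV.
(V_in − V_low)/LSB = (2.069 − 0)/0.000805664 = 2568.0679 → code 2568 (floor).
Reconstructed: 2.0689453 V.
Error = 2.069 − 2.0689453 = 5.46875e-05 V = 54.69 µV.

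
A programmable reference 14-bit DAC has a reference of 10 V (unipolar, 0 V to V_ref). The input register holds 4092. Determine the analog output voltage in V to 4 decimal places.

2.4976 V

LSB = 10 V / 2^14 = 0.610 mV.
V_out = 0 + 4092 × 0.000610352 V = 2.49756 V.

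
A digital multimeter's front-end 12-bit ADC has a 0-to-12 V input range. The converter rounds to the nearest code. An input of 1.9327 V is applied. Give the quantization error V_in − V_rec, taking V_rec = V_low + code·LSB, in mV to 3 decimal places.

LSB = 12/2^12 = 2.930 mV.
(V_in − V_low)/LSB = (1.9327 − 0)/0.00292969 = 659.6949 → code 660 (round).
V_rec = 0 + 660·0.00292969 = 1.9335938 V.
Error = 1.9327 − 1.9335938 = -0.00089375 V = -0.894 mV.

-0.894 mV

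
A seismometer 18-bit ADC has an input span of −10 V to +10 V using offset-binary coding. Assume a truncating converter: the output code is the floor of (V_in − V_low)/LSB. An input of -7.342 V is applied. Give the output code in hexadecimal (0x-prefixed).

Full-scale span = 20 V; LSB = 20/2^18 = 76.29 µV.
Input sits at 34838.938 steps above V_low.
So the output code is 34838.
In hexadecimal (0x-prefixed): 0x8816.

code 0x8816 (decimal 34838)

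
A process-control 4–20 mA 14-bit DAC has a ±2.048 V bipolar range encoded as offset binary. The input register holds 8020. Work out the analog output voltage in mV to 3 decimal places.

-43.000 mV

LSB = 4.096 V / 2^14 = 250.00 µV.
V_out = (−2.048) + 8020 × 0.00025 V = -0.043 V.
= -43.000 mV.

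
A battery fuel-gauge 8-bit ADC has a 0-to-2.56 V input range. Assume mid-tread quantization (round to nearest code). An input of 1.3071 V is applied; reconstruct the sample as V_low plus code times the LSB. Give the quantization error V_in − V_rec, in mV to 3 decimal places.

Step size: 2.56 V ÷ 2^8 = 10.000 mV.
(1.3071 − 0)/0.01 = 130.7100; round gives code 131.
Reconstructed: 1.31 V.
Error = 1.3071 − 1.31 = -0.0029 V = -2.900 mV.

-2.900 mV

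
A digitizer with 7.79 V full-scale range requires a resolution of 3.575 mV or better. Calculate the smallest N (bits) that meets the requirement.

12 bits

Number of steps required ≥ 7.79 V / 3.575 mV = 2179.02.
Need 2^N ≥ 2179.02; 2^11 = 2048, 2^12 = 4096.
Minimum N = 12.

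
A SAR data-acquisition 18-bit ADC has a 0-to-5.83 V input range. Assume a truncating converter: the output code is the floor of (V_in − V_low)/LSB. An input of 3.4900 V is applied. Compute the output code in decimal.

code 156926

With 262144 levels over 5.83 V, one step is 22.24 µV.
(3.4900 − 0) / 2.22397e-05 = 156926.683 LSBs.
⌊·⌋(156926.683) = 156926.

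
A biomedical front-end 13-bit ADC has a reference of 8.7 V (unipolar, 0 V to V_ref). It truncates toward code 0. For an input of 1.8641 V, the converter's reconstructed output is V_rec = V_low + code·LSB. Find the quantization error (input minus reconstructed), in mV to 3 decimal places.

0.269 mV

One LSB is 8.7 V / 8192 = 1.062 mV.
Scaled input = 1755.2537 LSBs, so code = 1755.
V_rec = 0 + 1755·0.00106201 = 1.8638306 V.
Error = 1.8641 − 1.8638306 = 0.000269434 V = 0.269 mV.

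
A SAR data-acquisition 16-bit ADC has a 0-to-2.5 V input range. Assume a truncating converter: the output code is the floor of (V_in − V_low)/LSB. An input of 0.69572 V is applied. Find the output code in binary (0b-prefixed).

code 0b100011100111101 (decimal 18237)

Full-scale span = 2.5 V; LSB = 2.5/2^16 = 38.15 µV.
Input sits at 18237.882 steps above V_low.
So the output code is 18237.
In binary (0b-prefixed): 0b100011100111101.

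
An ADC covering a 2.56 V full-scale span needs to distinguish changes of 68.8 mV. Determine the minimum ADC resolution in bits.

Number of steps required ≥ 2.56 V / 68.8 mV = 37.21.
Need 2^N ≥ 37.21; 2^5 = 32, 2^6 = 64.
Minimum N = 6.

6 bits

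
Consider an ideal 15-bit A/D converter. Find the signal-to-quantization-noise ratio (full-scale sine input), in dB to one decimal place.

92.1 dB

SNR ≈ 6.02·N + 1.76 dB = 6.02·15 + 1.76 = 92.06 dB.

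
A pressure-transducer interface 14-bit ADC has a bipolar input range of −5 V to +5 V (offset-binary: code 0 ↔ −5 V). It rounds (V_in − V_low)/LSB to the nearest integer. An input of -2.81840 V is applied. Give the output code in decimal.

With 16384 levels over 10 V, one step is 0.610 mV.
(V_in − V_low)/LSB = (-2.81840 − (−5)) / 0.000610352 = 3574.333.
Round → code 3574.

code 3574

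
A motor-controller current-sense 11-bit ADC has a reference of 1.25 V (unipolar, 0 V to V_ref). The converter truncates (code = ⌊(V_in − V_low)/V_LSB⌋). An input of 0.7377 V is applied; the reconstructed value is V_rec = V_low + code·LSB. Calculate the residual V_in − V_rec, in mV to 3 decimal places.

One LSB is 1.25 V / 2048 = 0.610 mV.
(0.7377 − 0)/0.000610352 = 1208.6477; ⌊·⌋ gives code 1208.
Reconstructed: 0.73730469 V.
Error = 0.7377 − 0.73730469 = 0.000395312 V = 0.395 mV.

0.395 mV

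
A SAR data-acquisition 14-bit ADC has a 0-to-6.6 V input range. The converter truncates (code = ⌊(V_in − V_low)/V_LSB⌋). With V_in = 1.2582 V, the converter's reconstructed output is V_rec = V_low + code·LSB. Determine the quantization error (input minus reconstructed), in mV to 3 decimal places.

0.156 mV

LSB = 6.6/2^14 = 402.83 µV.
Scaled input = 3123.3862 LSBs, so code = 3123.
V_rec = 0 + 3123·0.000402832 = 1.2580444 V.
Difference: 0.000155566 V → 0.156 mV.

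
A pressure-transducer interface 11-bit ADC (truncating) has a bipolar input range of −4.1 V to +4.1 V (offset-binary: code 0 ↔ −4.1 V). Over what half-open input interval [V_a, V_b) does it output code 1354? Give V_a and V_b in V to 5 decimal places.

[1.32129 V, 1.32529 V)

LSB = 8.2/2^11 = 4.004 mV.
V_a = V_low + 1354·LSB = 1.32129 V; V_b = V_low + 1355·LSB = 1.32529 V.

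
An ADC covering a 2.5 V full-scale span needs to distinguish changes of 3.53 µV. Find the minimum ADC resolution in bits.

Number of steps required ≥ 2.5 V / 3.53 µV = 708215.30.
Need 2^N ≥ 708215.30; 2^19 = 524288, 2^20 = 1048576.
Minimum N = 20.

20 bits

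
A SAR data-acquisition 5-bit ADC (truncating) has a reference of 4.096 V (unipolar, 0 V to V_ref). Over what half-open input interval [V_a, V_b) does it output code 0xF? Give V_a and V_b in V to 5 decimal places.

[1.92000 V, 2.04800 V)

LSB = 4.096/2^5 = 128.000 mV.
Code 0xF = 15 decimal.
V_a = V_low + 15·LSB = 1.92 V; V_b = V_low + 16·LSB = 2.048 V.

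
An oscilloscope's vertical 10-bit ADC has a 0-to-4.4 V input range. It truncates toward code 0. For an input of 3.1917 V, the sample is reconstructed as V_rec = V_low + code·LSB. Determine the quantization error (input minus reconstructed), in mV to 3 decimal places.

One LSB is 4.4 V / 1024 = 4.297 mV.
(V_in − V_low)/LSB = (3.1917 − 0)/0.00429688 = 742.7956 → code 742 (floor).
Reconstructed: 3.1882813 V.
V_in − V_rec = 0.00341875 V = 3.419 mV.

3.419 mV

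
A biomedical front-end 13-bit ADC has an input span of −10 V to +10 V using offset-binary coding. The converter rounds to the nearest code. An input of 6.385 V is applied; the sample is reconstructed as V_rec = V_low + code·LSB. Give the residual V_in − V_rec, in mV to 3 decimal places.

0.723 mV

One LSB is 20 V / 8192 = 2.441 mV.
(6.385 − (−10))/0.00244141 = 6711.2960; round gives code 6711.
Reconstructed: 6.3842773 V.
Error = 6.385 − 6.3842773 = 0.000722656 V = 0.723 mV.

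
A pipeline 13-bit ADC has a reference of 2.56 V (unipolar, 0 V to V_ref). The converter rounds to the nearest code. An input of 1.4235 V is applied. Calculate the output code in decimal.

Full-scale span = 2.56 V; LSB = 2.56/2^13 = 312.50 µV.
Input sits at 4555.200 steps above V_low.
Round → code 4555.

code 4555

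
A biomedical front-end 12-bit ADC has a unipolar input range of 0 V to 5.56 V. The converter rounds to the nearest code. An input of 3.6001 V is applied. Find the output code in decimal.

code 2652

Full-scale span = 5.56 V; LSB = 5.56/2^12 = 1.357 mV.
(V_in − V_low)/LSB = (3.6001 − 0) / 0.00135742 = 2652.160.
Round → code 2652.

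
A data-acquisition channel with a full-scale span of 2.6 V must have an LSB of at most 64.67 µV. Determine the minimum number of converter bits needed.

Number of steps required ≥ 2.6 V / 64.67 µV = 40204.11.
Need 2^N ≥ 40204.11; 2^15 = 32768, 2^16 = 65536.
Minimum N = 16.

16 bits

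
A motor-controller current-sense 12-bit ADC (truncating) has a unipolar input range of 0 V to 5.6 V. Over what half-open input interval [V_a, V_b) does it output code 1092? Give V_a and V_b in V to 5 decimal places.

LSB = 5.6/2^12 = 1.367 mV.
V_a = V_low + 1092·LSB = 1.49297 V; V_b = V_low + 1093·LSB = 1.49434 V.

[1.49297 V, 1.49434 V)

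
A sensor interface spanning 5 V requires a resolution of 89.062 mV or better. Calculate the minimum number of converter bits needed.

6 bits

Number of steps required ≥ 5 V / 89.062 mV = 56.14.
Need 2^N ≥ 56.14; 2^5 = 32, 2^6 = 64.
Minimum N = 6.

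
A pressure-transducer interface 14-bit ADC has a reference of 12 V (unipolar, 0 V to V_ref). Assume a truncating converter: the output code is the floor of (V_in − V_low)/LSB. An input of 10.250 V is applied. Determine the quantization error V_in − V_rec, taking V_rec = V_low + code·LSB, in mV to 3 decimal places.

One LSB is 12 V / 16384 = 0.732 mV.
Scaled input = 13994.6667 LSBs, so code = 13994.
V_rec = 0 + 13994·0.000732422 = 10.249512 V.
Difference: 0.000488281 V → 0.488 mV.

0.488 mV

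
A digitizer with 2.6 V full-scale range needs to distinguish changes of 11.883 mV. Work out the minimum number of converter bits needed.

8 bits

Number of steps required ≥ 2.6 V / 11.883 mV = 218.80.
Need 2^N ≥ 218.80; 2^7 = 128, 2^8 = 256.
Minimum N = 8.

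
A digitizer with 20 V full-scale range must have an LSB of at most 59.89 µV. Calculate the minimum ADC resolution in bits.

19 bits

Number of steps required ≥ 20 V / 59.89 µV = 333945.57.
Need 2^N ≥ 333945.57; 2^18 = 262144, 2^19 = 524288.
Minimum N = 19.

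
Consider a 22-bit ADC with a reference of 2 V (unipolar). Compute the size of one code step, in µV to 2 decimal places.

Full-scale span = 2 V.
LSB = 2 / 2^22 = 2 / 4194304 = 4.76837e-07 V = 0.48 µV.

0.48 µV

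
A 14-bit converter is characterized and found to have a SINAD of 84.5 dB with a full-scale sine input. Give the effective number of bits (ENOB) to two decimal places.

ENOB = (SINAD − 1.76) / 6.02 = (84.5 − 1.76)/6.02 = 13.744.

13.74 bits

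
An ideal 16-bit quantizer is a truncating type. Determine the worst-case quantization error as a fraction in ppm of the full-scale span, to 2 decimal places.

Truncating → worst-case error = 1 LSB = V_FS/2^16, so 1e+06/65536 = 15.2588 ppm of full scale.

15.26 ppm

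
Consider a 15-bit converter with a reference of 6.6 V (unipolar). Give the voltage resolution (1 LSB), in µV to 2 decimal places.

Full-scale span = 6.6 V.
LSB = 6.6 / 2^15 = 6.6 / 32768 = 0.000201416 V = 201.42 µV.

201.42 µV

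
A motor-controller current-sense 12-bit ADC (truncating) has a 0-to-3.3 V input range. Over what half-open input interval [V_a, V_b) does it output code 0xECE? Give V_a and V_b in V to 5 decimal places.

[3.05347 V, 3.05427 V)

LSB = 3.3/2^12 = 0.806 mV.
Code 0xECE = 3790 decimal.
V_a = V_low + 3790·LSB = 3.05347 V; V_b = V_low + 3791·LSB = 3.05427 V.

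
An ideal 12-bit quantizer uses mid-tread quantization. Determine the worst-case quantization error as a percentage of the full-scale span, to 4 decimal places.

Rounding → worst-case error = ½ LSB = V_FS/2^13, so 100/8192 = 0.012207 % of full scale.

0.0122 %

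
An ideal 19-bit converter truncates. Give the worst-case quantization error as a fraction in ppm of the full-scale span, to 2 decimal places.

1.91 ppm

Truncating → worst-case error = 1 LSB = V_FS/2^19, so 1e+06/524288 = 1.90735 ppm of full scale.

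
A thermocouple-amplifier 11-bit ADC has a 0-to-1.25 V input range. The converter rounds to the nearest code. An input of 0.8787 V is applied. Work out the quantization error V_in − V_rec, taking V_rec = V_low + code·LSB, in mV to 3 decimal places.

LSB = 1.25/2^11 = 0.610 mV.
Scaled input = 1439.6621 LSBs, so code = 1440.
Code 1440 maps back to 0 + 1440×0.000610352 V = 0.87890625 V.
Error = 0.8787 − 0.87890625 = -0.00020625 V = -0.206 mV.

-0.206 mV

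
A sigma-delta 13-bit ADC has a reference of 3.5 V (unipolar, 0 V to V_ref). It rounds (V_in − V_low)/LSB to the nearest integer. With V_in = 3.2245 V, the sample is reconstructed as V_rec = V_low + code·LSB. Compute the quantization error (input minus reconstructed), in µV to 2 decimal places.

73.73 µV

LSB = 3.5/2^13 = 427.25 µV.
(V_in − V_low)/LSB = (3.2245 − 0)/0.000427246 = 7547.1726 → code 7547 (round).
Reconstructed: 3.2244263 V.
V_in − V_rec = 7.37305e-05 V = 73.73 µV.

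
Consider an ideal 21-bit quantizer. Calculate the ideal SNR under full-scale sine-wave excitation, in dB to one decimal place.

128.2 dB

SNR ≈ 6.02·N + 1.76 dB = 6.02·21 + 1.76 = 128.18 dB.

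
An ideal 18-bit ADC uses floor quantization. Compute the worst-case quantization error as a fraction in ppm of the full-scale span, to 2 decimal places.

Truncating → worst-case error = 1 LSB = V_FS/2^18, so 1e+06/262144 = 3.8147 ppm of full scale.

3.81 ppm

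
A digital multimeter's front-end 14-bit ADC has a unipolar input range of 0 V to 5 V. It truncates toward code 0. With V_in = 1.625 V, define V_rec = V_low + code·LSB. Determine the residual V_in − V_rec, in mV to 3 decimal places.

One LSB is 5 V / 16384 = 305.18 µV.
(V_in − V_low)/LSB = (1.625 − 0)/0.000305176 = 5324.8000 → code 5324 (floor).
Code 5324 maps back to 0 + 5324×0.000305176 V = 1.6247559 V.
V_in − V_rec = 0.000244141 V = 0.244 mV.

0.244 mV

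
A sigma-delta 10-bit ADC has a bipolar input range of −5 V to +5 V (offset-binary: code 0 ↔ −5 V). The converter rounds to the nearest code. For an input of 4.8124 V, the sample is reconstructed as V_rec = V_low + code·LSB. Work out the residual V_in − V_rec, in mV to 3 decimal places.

LSB = 10/2^10 = 9.766 mV.
(V_in − V_low)/LSB = (4.8124 − (−5))/0.00976562 = 1004.7898 → code 1005 (round).
Reconstructed: 4.8144531 V.
Difference: -0.00205312 V → -2.053 mV.

-2.053 mV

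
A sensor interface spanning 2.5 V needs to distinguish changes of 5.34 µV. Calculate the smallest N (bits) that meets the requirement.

Number of steps required ≥ 2.5 V / 5.34 µV = 468164.79.
Need 2^N ≥ 468164.79; 2^18 = 262144, 2^19 = 524288.
Minimum N = 19.

19 bits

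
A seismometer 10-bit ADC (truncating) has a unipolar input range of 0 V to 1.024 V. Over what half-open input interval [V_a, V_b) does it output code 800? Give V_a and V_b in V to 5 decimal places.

LSB = 1.024/2^10 = 1.000 mV.
V_a = V_low + 800·LSB = 0.8 V; V_b = V_low + 801·LSB = 0.801 V.

[0.80000 V, 0.80100 V)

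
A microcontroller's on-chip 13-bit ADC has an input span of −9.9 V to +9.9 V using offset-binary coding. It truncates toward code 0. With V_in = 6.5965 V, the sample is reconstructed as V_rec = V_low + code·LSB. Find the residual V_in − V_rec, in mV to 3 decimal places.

0.528 mV

LSB = 19.8/2^13 = 2.417 mV.
Scaled input = 6825.2186 LSBs, so code = 6825.
V_rec = (−9.9) + 6825·0.00241699 = 6.5959717 V.
Difference: 0.00052832 V → 0.528 mV.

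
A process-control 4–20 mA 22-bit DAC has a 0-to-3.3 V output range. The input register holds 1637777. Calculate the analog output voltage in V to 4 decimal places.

1.2886 V

LSB = 3.3 V / 2^22 = 0.79 µV.
V_out = 0 + 1637777 × 7.86781e-07 V = 1.28857 V.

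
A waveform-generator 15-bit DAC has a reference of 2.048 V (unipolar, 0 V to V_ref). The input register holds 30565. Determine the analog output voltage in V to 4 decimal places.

1.9103 V

LSB = 2.048 V / 2^15 = 62.50 µV.
V_out = 0 + 30565 × 6.25e-05 V = 1.91031 V.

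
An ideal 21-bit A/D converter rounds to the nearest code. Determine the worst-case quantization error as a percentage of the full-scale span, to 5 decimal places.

Rounding → worst-case error = ½ LSB = V_FS/2^22, so 100/4194304 = 2.38419e-05 % of full scale.

0.00002 %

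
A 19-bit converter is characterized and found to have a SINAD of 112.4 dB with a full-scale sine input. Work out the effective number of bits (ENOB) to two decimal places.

ENOB = (SINAD − 1.76) / 6.02 = (112.4 − 1.76)/6.02 = 18.379.

18.38 bits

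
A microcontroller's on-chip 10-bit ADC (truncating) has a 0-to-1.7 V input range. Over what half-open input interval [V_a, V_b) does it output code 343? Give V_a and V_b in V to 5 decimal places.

[0.56943 V, 0.57109 V)

LSB = 1.7/2^10 = 1.660 mV.
V_a = V_low + 343·LSB = 0.569434 V; V_b = V_low + 344·LSB = 0.571094 V.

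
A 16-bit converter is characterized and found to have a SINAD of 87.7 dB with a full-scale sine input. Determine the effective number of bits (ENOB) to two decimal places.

14.28 bits

ENOB = (SINAD − 1.76) / 6.02 = (87.7 − 1.76)/6.02 = 14.276.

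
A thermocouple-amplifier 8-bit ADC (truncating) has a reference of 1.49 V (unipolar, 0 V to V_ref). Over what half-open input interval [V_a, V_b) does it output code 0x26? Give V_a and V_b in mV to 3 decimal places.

[221.172 mV, 226.992 mV)

LSB = 1.49/2^8 = 5.820 mV.
Code 0x26 = 38 decimal.
V_a = V_low + 38·LSB = 0.221172 V; V_b = V_low + 39·LSB = 0.226992 V.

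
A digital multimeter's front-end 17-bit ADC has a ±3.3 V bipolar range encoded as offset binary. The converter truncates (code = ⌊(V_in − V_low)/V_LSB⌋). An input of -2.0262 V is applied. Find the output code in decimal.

Full-scale span = 6.6 V; LSB = 6.6/2^17 = 50.35 µV.
(V_in − V_low)/LSB = (-2.0262 − (−3.3)) / 5.0354e-05 = 25296.896.
So the output code is 25296.

code 25296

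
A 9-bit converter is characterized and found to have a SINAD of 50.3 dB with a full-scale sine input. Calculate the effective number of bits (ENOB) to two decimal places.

ENOB = (SINAD − 1.76) / 6.02 = (50.3 − 1.76)/6.02 = 8.063.

8.06 bits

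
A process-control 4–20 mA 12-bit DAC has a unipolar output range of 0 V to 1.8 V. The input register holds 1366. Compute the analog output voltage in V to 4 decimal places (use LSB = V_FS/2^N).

LSB = 1.8 V / 2^12 = 439.45 µV.
V_out = 0 + 1366 × 0.000439453 V = 0.600293 V.

0.6003 V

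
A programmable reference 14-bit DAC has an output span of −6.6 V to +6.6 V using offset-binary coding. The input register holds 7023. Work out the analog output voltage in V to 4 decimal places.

-0.9418 V

LSB = 13.2 V / 2^14 = 0.806 mV.
V_out = (−6.6) + 7023 × 0.000805664 V = -0.941821 V.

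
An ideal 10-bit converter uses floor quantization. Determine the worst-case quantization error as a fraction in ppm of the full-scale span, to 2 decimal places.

976.56 ppm

Truncating → worst-case error = 1 LSB = V_FS/2^10, so 1e+06/1024 = 976.562 ppm of full scale.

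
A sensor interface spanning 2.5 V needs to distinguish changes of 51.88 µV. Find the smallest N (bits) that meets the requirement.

16 bits

Number of steps required ≥ 2.5 V / 51.88 µV = 48188.13.
Need 2^N ≥ 48188.13; 2^15 = 32768, 2^16 = 65536.
Minimum N = 16.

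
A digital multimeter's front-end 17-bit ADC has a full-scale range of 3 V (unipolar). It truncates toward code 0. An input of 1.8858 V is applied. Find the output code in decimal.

LSB = 3 V / 131072 = 22.89 µV.
Input sits at 82391.859 steps above V_low.
So the output code is 82391.

code 82391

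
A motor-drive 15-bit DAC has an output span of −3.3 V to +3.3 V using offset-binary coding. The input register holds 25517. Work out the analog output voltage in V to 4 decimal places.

1.8395 V

LSB = 6.6 V / 2^15 = 201.42 µV.
V_out = (−3.3) + 25517 × 0.000201416 V = 1.83953 V.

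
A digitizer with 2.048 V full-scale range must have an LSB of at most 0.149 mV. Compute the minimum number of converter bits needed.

Number of steps required ≥ 2.048 V / 0.149 mV = 13744.97.
Need 2^N ≥ 13744.97; 2^13 = 8192, 2^14 = 16384.
Minimum N = 14.

14 bits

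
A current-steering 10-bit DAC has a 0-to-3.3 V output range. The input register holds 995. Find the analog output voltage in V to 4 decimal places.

LSB = 3.3 V / 2^10 = 3.223 mV.
V_out = 0 + 995 × 0.00322266 V = 3.20654 V.

3.2065 V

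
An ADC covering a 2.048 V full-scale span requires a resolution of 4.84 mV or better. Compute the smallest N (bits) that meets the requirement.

Number of steps required ≥ 2.048 V / 4.84 mV = 423.14.
Need 2^N ≥ 423.14; 2^8 = 256, 2^9 = 512.
Minimum N = 9.

9 bits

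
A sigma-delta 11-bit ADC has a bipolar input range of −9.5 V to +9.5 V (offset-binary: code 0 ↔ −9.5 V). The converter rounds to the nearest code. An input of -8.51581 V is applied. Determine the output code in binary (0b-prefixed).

code 0b1101010 (decimal 106)

Full-scale span = 19 V; LSB = 19/2^11 = 9.277 mV.
(V_in − V_low)/LSB = (-8.51581 − (−9.5)) / 0.00927734 = 106.085.
So the output code is 106.
In binary (0b-prefixed): 0b1101010.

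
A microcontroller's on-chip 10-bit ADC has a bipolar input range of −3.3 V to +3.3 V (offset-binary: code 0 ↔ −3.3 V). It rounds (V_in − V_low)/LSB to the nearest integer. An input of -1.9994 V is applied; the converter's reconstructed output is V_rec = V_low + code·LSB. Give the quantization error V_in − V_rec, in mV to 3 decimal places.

-1.353 mV

LSB = 6.6/2^10 = 6.445 mV.
Scaled input = 201.7901 LSBs, so code = 202.
Reconstructed: -1.9980469 V.
Error = -1.9994 − (−1.9980469) = -0.00135312 V = -1.353 mV.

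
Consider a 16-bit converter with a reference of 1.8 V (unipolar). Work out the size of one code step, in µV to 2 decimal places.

Full-scale span = 1.8 V.
LSB = 1.8 / 2^16 = 1.8 / 65536 = 2.74658e-05 V = 27.47 µV.

27.47 µV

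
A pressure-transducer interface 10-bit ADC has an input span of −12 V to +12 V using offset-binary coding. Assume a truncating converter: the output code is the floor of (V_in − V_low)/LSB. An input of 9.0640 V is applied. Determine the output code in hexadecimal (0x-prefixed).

code 0x382 (decimal 898)

With 1024 levels over 24 V, one step is 23.438 mV.
(9.0640 − (−12)) / 0.0234375 = 898.731 LSBs.
⌊·⌋(898.731) = 898.
In hexadecimal (0x-prefixed): 0x382.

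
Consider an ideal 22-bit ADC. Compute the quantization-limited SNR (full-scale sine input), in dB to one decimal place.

SNR ≈ 6.02·N + 1.76 dB = 6.02·22 + 1.76 = 134.20 dB.

134.2 dB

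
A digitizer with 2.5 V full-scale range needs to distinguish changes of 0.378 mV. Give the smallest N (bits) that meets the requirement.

Number of steps required ≥ 2.5 V / 0.378 mV = 6613.76.
Need 2^N ≥ 6613.76; 2^12 = 4096, 2^13 = 8192.
Minimum N = 13.

13 bits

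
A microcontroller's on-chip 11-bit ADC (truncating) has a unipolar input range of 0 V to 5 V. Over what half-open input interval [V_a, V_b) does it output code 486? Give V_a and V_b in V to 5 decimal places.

LSB = 5/2^11 = 2.441 mV.
V_a = V_low + 486·LSB = 1.18652 V; V_b = V_low + 487·LSB = 1.18896 V.

[1.18652 V, 1.18896 V)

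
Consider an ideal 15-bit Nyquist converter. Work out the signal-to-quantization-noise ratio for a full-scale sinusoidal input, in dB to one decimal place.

92.1 dB

SNR ≈ 6.02·N + 1.76 dB = 6.02·15 + 1.76 = 92.06 dB.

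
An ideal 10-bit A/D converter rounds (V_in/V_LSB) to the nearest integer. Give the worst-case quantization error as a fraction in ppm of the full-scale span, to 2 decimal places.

Rounding → worst-case error = ½ LSB = V_FS/2^11, so 1e+06/2048 = 488.281 ppm of full scale.

488.28 ppm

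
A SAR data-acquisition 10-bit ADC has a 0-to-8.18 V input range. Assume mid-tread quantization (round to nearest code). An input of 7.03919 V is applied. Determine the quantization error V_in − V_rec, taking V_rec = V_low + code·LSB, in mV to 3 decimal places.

LSB = 8.18/2^10 = 7.988 mV.
(7.03919 − 0)/0.00798828 = 881.1896; round gives code 881.
Code 881 maps back to 0 + 881×0.00798828 V = 7.0376758 V.
V_in − V_rec = 0.00151422 V = 1.514 mV.

1.514 mV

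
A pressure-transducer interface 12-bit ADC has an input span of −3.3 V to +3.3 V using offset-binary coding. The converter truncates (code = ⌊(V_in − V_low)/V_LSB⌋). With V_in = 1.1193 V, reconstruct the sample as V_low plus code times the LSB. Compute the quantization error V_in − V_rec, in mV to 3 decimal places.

1.038 mV

LSB = 6.6/2^12 = 1.611 mV.
(1.1193 − (−3.3))/0.00161133 = 2742.6444; ⌊·⌋ gives code 2742.
Code 2742 maps back to (−3.3) + 2742×0.00161133 V = 1.1182617 V.
Error = 1.1193 − 1.1182617 = 0.00103828 V = 1.038 mV.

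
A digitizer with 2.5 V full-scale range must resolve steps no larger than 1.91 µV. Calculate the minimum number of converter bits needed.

Number of steps required ≥ 2.5 V / 1.91 µV = 1308900.52.
Need 2^N ≥ 1308900.52; 2^20 = 1048576, 2^21 = 2097152.
Minimum N = 21.

21 bits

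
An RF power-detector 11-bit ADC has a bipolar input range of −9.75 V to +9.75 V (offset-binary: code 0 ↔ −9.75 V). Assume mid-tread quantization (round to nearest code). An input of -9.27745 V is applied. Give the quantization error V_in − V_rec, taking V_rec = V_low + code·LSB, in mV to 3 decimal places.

-3.524 mV

One LSB is 19.5 V / 2048 = 9.521 mV.
(V_in − V_low)/LSB = (-9.27745 − (−9.75))/0.00952148 = 49.6299 → code 50 (round).
Reconstructed: -9.2739258 V.
Difference: -0.00352422 V → -3.524 mV.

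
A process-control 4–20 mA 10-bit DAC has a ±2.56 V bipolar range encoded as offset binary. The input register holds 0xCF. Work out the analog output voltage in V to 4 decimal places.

LSB = 5.12 V / 2^10 = 5.000 mV.
Code 0xCF = 207 decimal.
V_out = (−2.56) + 207 × 0.005 V = -1.525 V.

-1.5250 V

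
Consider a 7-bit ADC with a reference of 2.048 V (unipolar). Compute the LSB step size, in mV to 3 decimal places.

Full-scale span = 2.048 V.
LSB = 2.048 / 2^7 = 2.048 / 128 = 0.016 V = 16.000 mV.

16.000 mV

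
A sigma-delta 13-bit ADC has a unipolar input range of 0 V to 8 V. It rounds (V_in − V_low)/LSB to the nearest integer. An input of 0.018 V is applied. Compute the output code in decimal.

LSB = 8 V / 8192 = 0.977 mV.
(V_in − V_low)/LSB = (0.018 − 0) / 0.000976562 = 18.432.
Round → code 18.

code 18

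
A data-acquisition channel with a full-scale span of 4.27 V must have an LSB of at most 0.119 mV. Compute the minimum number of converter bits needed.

16 bits

Number of steps required ≥ 4.27 V / 0.119 mV = 35882.35.
Need 2^N ≥ 35882.35; 2^15 = 32768, 2^16 = 65536.
Minimum N = 16.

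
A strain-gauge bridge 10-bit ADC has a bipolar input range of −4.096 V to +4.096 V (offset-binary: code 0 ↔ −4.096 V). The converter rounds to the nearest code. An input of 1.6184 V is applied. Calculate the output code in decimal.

code 714

LSB = 8.192 V / 1024 = 8.000 mV.
(1.6184 − (−4.096)) / 0.008 = 714.300 LSBs.
So the output code is 714.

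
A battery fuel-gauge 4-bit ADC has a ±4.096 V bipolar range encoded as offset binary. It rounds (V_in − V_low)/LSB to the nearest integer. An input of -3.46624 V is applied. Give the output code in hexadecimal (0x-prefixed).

Full-scale span = 8.192 V; LSB = 8.192/2^4 = 0.5120 V.
(-3.46624 − (−4.096)) / 0.512 = 1.230 LSBs.
round(1.230) = 1.
In hexadecimal (0x-prefixed): 0x1.

code 0x1 (decimal 1)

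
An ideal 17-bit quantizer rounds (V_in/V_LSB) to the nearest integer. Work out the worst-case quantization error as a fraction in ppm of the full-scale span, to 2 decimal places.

3.81 ppm

Rounding → worst-case error = ½ LSB = V_FS/2^18, so 1e+06/262144 = 3.8147 ppm of full scale.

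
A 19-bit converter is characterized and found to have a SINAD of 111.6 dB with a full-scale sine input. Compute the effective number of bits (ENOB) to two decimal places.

18.25 bits

ENOB = (SINAD − 1.76) / 6.02 = (111.6 − 1.76)/6.02 = 18.246.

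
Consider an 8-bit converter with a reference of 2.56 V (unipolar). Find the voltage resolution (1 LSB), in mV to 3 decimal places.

10.000 mV

Full-scale span = 2.56 V.
LSB = 2.56 / 2^8 = 2.56 / 256 = 0.01 V = 10.000 mV.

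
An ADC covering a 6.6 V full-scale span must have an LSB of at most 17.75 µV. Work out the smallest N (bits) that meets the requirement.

Number of steps required ≥ 6.6 V / 17.75 µV = 371830.99.
Need 2^N ≥ 371830.99; 2^18 = 262144, 2^19 = 524288.
Minimum N = 19.

19 bits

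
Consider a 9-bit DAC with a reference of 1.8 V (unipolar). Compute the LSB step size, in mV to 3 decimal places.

Full-scale span = 1.8 V.
LSB = 1.8 / 2^9 = 1.8 / 512 = 0.00351563 V = 3.516 mV.

3.516 mV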